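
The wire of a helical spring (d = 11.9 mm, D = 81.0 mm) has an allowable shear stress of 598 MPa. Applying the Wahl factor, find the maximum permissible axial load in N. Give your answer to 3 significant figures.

C = D/d = 81.0/11.9 = 6.8067
K_W = (4C−1)/(4C−4) + 0.615/C = 26.227/23.227 + 0.0904 = 1.2195
τ_max = K·8FD/(πd³) → F_max = τ_allow·πd³/(8DK)
F_max = 598·π·11.9³/(8·81.0·1.2195) = 3.1659e+06/790.24 = 4006.2 N

4010 N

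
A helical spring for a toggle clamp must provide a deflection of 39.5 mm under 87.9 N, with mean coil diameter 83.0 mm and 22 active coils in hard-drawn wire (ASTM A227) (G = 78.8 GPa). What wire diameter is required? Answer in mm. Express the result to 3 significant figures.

Required rate k = F/δ = 87.9/39.5 = 2.2253 N/mm
d = (8D³N_a·k / G)^(1/4) = (8·83.0³·22·2.2253 / (78.8×10³))^0.25
  = (2841.9)^0.25 = 7.3013 mm

7.30 mm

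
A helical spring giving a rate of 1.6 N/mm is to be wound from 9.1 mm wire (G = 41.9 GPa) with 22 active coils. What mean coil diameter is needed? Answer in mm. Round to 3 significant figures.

101 mm

D = (Gd⁴/(8N_a·k))^(1/3) = (41.9×10³·9.1⁴/(8·22·1.6))^(1/3)
  = (1.02034e+06)^(1/3) = 100.6736 mm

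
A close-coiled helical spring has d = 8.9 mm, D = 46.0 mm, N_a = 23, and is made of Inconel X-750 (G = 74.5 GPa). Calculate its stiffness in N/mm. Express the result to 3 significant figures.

26.1 N/mm

k = Gd⁴/(8D³N_a) = (74.5×10³ × 8.9⁴) / (8 × 46.0³ × 23)
  = 4.6743e+08 / 1.79098e+07 = 26.099 N/mm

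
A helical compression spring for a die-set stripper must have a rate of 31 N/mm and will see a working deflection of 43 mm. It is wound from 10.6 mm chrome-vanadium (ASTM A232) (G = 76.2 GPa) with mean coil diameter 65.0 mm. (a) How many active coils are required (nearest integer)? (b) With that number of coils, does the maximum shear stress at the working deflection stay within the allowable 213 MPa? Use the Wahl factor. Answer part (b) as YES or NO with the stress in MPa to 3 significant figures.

(a) 14 coils; (b) NO, τ_max = 233 MPa

N_a = Gd⁴/(8D³k) = (76.2×10³)(10.6⁴)/(8·65.0³·31) = 14.12 → N_a = 14
Actual rate k = Gd⁴/(8D³·14) = 31.277 N/mm
Working load F = kδ = 31.277·43 = 1344.9 N
C = 65.0/10.6 = 6.1321; K_W = (4C−1)/(4C−4)+0.615/C = 1.2464
τ_max = K_W·8FD/(πd³) = 1.2464·186.91 = 232.97 MPa
τ_max > 213 MPa → exceeds allowable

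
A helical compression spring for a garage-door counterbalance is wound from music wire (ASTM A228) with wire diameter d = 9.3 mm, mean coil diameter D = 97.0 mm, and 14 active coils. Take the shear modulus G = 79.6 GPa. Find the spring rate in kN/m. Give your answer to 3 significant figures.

k = Gd⁴/(8D³N_a) = (79.6×10³ × 9.3⁴) / (8 × 97.0³ × 14)
  = 5.95449e+08 / 1.02219e+08 = 5.8252 N/mm

5.83 kN/m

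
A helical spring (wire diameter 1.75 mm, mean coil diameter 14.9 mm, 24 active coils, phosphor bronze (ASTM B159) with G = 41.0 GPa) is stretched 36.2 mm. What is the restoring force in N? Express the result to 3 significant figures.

21.9 N

k = Gd⁴/(8D³N_a) = (41.0×10³)(1.75⁴)/(8·14.9³·24) = 0.60545 N/mm
F = k·δ = 0.60545 × 36.2 = 21.917 N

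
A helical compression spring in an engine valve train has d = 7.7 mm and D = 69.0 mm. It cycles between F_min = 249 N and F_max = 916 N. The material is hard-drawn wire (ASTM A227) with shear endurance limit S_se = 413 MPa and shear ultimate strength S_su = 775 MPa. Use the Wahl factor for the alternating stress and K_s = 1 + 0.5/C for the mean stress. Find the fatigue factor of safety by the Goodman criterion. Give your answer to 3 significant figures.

C = D/d = 69.0/7.7 = 8.9610; K_W = (4C−1)/(4C−4)+0.615/C = 1.1628; K_s = 1+0.5/C = 1.0558
F_a = (F_max−F_min)/2 = 333.5 N; F_m = (F_max+F_min)/2 = 582.5 N
τ_a = K_W·8F_aD/(πd³) = 1.1628 × 128.36 = 149.26 MPa
τ_m = K_s·8F_mD/(πd³) = 1.0558 × 224.19 = 236.7 MPa
Goodman: 1/n_f = τ_a/S_se + τ_m/S_su = 149.26/413 + 236.7/775 = 0.36140 + 0.30542 = 0.66681
n_f = 1/0.66681 = 1.5

1.50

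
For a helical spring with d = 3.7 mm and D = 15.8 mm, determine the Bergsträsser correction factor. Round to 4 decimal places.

C = D/d = 15.8/3.7 = 4.2703
K_B = (4C+2)/(4C−3) = 19.081/14.081 = 1.3551

1.3551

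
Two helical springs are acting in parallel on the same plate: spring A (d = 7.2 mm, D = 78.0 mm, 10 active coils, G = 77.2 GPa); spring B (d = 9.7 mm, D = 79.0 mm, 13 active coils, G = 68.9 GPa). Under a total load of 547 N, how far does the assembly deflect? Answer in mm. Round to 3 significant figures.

k_A = Gd⁴/(8D³N_a) = (77.2×10³)(7.2⁴)/(8·78.0³·10) = 5.4648 N/mm
k_B = Gd⁴/(8D³N_a) = (68.9×10³)(9.7⁴)/(8·79.0³·13) = 11.896 N/mm
Parallel: k_eq = 5.4648 + 11.896 = 17.361 N/mm
δ = F/k_eq = 547/17.361 = 31.508 mm

31.5 mm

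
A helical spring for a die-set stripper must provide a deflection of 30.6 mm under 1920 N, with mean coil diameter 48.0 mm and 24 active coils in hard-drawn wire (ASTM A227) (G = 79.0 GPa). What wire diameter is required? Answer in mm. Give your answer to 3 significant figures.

11.4 mm

Required rate k = F/δ = 1920/30.6 = 62.745 N/mm
d = (8D³N_a·k / G)^(1/4) = (8·48.0³·24·62.745 / (79.0×10³))^0.25
  = (16865)^0.25 = 11.3958 mm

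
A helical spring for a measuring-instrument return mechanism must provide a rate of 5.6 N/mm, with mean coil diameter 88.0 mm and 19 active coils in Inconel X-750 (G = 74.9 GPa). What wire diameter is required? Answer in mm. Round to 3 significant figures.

9.38 mm

d = (8D³N_a·k / G)^(1/4) = (8·88.0³·19·5.6 / (74.9×10³))^0.25
  = (7744.6)^0.25 = 9.3810 mm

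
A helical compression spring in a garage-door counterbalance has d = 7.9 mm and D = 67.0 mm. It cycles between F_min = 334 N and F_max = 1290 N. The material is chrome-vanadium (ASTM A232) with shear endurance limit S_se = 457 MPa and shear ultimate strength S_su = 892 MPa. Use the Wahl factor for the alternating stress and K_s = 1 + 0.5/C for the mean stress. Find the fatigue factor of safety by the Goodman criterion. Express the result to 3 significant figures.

1.32

C = D/d = 67.0/7.9 = 8.4810; K_W = (4C−1)/(4C−4)+0.615/C = 1.1728; K_s = 1+0.5/C = 1.0590
F_a = (F_max−F_min)/2 = 478 N; F_m = (F_max+F_min)/2 = 812 N
τ_a = K_W·8F_aD/(πd³) = 1.1728 × 165.41 = 193.99 MPa
τ_m = K_s·8F_mD/(πd³) = 1.0590 × 280.99 = 297.56 MPa
Goodman: 1/n_f = τ_a/S_se + τ_m/S_su = 193.99/457 + 297.56/892 = 0.42448 + 0.33358 = 0.75806
n_f = 1/0.75806 = 1.319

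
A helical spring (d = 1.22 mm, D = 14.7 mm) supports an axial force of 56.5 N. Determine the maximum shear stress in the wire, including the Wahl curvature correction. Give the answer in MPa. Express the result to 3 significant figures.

Spring index C = D/d = 14.7/1.22 = 12.0492
K_W = (4C−1)/(4C−4) + 0.615/C = 47.197/44.197 + 0.0510 = 1.1189
τ₀ = 8FD/(πd³) = 8·56.5·14.7/(π·1.22³) = 6644.4/5.7047 = 1164.7 MPa
τ_max = K·τ₀ = 1.1189 × 1164.7 = 1303.2 MPa

1300 MPa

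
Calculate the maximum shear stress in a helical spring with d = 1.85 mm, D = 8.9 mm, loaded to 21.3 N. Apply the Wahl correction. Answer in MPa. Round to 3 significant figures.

101 MPa

Spring index C = D/d = 8.9/1.85 = 4.8108
K_W = (4C−1)/(4C−4) + 0.615/C = 18.243/15.243 + 0.1278 = 1.3246
τ₀ = 8FD/(πd³) = 8·21.3·8.9/(π·1.85³) = 1516.56/19.891 = 76.242 MPa
τ_max = K·τ₀ = 1.3246 × 76.242 = 100.99 MPa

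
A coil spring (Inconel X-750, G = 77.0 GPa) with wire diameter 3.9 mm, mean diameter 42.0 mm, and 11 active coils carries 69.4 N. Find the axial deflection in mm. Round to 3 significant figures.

k = Gd⁴/(8D³N_a) = (77.0×10³)(3.9⁴)/(8·42.0³·11) = 2.7322 N/mm
δ = F/k = 69.4 / 2.7322 = 25.4 mm

25.4 mm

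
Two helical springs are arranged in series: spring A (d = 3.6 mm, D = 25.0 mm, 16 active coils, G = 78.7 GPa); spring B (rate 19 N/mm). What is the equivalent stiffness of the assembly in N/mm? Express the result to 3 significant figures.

4.90 N/mm

k_A = Gd⁴/(8D³N_a) = (78.7×10³)(3.6⁴)/(8·25.0³·16) = 6.6093 N/mm
Series: 1/k_eq = 1/6.6093 + 1/19 = 0.20393; k_eq = 4.9036 N/mm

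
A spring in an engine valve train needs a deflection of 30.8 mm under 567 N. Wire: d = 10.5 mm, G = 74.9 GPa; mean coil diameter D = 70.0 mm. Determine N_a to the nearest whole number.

18

Required rate k = F/δ = 567/30.8 = 18.409 N/mm
N_a = Gd⁴/(8D³k) = (74.9×10³ × 10.5⁴)/(8 × 70.0³ × 18.409)
    = 9.10414e+08 / 5.05145e+07 = 18.02 → 18 coils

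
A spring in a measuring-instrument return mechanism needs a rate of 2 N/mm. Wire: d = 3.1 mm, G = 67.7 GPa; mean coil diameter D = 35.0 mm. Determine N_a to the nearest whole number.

9

N_a = Gd⁴/(8D³k) = (67.7×10³ × 3.1⁴)/(8 × 35.0³ × 2)
    = 6.25224e+06 / 686000 = 9.114 → 9 coils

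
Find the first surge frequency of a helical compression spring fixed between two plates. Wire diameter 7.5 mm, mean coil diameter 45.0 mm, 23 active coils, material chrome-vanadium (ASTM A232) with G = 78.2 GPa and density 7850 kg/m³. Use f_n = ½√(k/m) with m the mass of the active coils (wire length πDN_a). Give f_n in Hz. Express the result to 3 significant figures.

k = Gd⁴/(8D³N_a) = (78.2×10³)(7.5⁴)/(8·45.0³·23) = 14.757 N/mm = 14757 N/m
Wire length L = πDN_a = π·45.0·23 = 3251.5 mm
m = ρ·(πd²/4)·L = 7850 × 44.179×10⁻⁶ m² × 3.2515 m = 1.1276 kg
f_n = ½√(k/m) = 0.5·√(14757/1.1276) = 0.5·√(13087) = 57.198 Hz

57.2 Hz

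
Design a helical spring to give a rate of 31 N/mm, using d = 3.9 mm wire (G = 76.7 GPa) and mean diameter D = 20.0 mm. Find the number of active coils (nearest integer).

N_a = Gd⁴/(8D³k) = (76.7×10³ × 3.9⁴)/(8 × 20.0³ × 31)
    = 1.77441e+07 / 1.984e+06 = 8.944 → 9 coils

9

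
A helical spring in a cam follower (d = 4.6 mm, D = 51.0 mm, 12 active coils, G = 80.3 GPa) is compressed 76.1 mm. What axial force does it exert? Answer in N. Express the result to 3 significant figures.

215 N

k = Gd⁴/(8D³N_a) = (80.3×10³)(4.6⁴)/(8·51.0³·12) = 2.8234 N/mm
F = k·δ = 2.8234 × 76.1 = 214.86 N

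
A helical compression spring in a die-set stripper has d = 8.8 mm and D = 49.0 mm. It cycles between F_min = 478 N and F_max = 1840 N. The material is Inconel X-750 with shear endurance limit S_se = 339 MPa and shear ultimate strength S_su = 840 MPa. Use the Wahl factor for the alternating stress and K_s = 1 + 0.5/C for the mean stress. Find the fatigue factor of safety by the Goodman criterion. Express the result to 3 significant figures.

1.34

C = D/d = 49.0/8.8 = 5.5682; K_W = (4C−1)/(4C−4)+0.615/C = 1.2746; K_s = 1+0.5/C = 1.0898
F_a = (F_max−F_min)/2 = 681 N; F_m = (F_max+F_min)/2 = 1159 N
τ_a = K_W·8F_aD/(πd³) = 1.2746 × 124.69 = 158.93 MPa
τ_m = K_s·8F_mD/(πd³) = 1.0898 × 212.21 = 231.27 MPa
Goodman: 1/n_f = τ_a/S_se + τ_m/S_su = 158.93/339 + 231.27/840 = 0.46883 + 0.27532 = 0.74415
n_f = 1/0.74415 = 1.344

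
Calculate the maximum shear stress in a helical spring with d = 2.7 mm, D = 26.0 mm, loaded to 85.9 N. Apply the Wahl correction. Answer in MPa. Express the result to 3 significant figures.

333 MPa

Spring index C = D/d = 26.0/2.7 = 9.6296
K_W = (4C−1)/(4C−4) + 0.615/C = 37.519/34.519 + 0.0639 = 1.1508
τ₀ = 8FD/(πd³) = 8·85.9·26.0/(π·2.7³) = 17867.2/61.836 = 288.95 MPa
τ_max = K·τ₀ = 1.1508 × 288.95 = 332.51 MPa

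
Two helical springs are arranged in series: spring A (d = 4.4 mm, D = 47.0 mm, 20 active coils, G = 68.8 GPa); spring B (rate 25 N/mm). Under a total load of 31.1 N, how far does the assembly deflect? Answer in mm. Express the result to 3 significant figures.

k_A = Gd⁴/(8D³N_a) = (68.8×10³)(4.4⁴)/(8·47.0³·20) = 1.5523 N/mm
Series: 1/k_eq = 1/1.5523 + 1/25 = 0.68419; k_eq = 1.4616 N/mm
δ = F/k_eq = 31.1/1.4616 = 21.278 mm

21.3 mm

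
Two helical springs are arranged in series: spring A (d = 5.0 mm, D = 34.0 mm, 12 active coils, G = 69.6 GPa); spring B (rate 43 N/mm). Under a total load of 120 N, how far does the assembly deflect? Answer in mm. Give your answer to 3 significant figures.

13.2 mm

k_A = Gd⁴/(8D³N_a) = (69.6×10³)(5.0⁴)/(8·34.0³·12) = 11.529 N/mm
Series: 1/k_eq = 1/11.529 + 1/43 = 0.11; k_eq = 9.0913 N/mm
δ = F/k_eq = 120/9.0913 = 13.199 mm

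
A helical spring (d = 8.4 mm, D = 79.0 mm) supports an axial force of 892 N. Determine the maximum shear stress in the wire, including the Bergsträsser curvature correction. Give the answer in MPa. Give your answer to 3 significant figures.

346 MPa

Spring index C = D/d = 79.0/8.4 = 9.4048
K_B = (4C+2)/(4C−3) = 39.619/34.619 = 1.1444
τ₀ = 8FD/(πd³) = 8·892·79.0/(π·8.4³) = 563744/1862 = 302.76 MPa
τ_max = K·τ₀ = 1.1444 × 302.76 = 346.48 MPa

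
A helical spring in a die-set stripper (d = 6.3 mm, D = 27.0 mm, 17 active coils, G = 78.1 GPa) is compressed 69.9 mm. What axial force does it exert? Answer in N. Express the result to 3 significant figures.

k = Gd⁴/(8D³N_a) = (78.1×10³)(6.3⁴)/(8·27.0³·17) = 45.96 N/mm
F = k·δ = 45.96 × 69.9 = 3212.6 N

3210 N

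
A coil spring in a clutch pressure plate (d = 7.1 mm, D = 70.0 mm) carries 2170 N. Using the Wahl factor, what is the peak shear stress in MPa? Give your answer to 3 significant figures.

Spring index C = D/d = 70.0/7.1 = 9.8592
K_W = (4C−1)/(4C−4) + 0.615/C = 38.437/35.437 + 0.0624 = 1.1470
τ₀ = 8FD/(πd³) = 8·2170·70.0/(π·7.1³) = 1.2152e+06/1124.4 = 1080.7 MPa
τ_max = K·τ₀ = 1.1470 × 1080.7 = 1239.7 MPa

1240 MPa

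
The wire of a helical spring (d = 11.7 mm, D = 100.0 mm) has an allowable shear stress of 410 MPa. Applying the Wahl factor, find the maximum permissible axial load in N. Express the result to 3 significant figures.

2200 N

C = D/d = 100.0/11.7 = 8.5470
K_W = (4C−1)/(4C−4) + 0.615/C = 33.188/30.188 + 0.0720 = 1.1713
τ_max = K·8FD/(πd³) → F_max = τ_allow·πd³/(8DK)
F_max = 410·π·11.7³/(8·100.0·1.1713) = 2.063e+06/937.07 = 2201.5 N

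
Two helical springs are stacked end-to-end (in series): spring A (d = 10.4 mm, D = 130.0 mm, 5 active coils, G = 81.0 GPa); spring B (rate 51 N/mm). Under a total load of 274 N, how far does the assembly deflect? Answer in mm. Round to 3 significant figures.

k_A = Gd⁴/(8D³N_a) = (81.0×10³)(10.4⁴)/(8·130.0³·5) = 10.783 N/mm
Series: 1/k_eq = 1/10.783 + 1/51 = 0.11235; k_eq = 8.9008 N/mm
δ = F/k_eq = 274/8.9008 = 30.784 mm

30.8 mm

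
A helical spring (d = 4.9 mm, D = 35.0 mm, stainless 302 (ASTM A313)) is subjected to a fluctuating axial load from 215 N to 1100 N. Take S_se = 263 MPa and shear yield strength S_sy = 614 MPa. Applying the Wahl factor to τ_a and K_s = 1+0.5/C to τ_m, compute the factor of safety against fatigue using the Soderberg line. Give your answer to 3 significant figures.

0.415

C = D/d = 35.0/4.9 = 7.1429; K_W = (4C−1)/(4C−4)+0.615/C = 1.2082; K_s = 1+0.5/C = 1.0700
F_a = (F_max−F_min)/2 = 442.5 N; F_m = (F_max+F_min)/2 = 657.5 N
τ_a = K_W·8F_aD/(πd³) = 1.2082 × 335.22 = 405.01 MPa
τ_m = K_s·8F_mD/(πd³) = 1.0700 × 498.1 = 532.97 MPa
Soderberg: 1/n_f = τ_a/S_se + τ_m/S_sy = 405.01/263 + 532.97/614 = 1.53998 + 0.86802 = 2.408
n_f = 1/2.408 = 0.4153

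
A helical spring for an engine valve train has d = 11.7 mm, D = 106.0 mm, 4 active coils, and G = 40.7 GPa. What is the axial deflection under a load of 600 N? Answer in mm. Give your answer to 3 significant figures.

30.0 mm

k = Gd⁴/(8D³N_a) = (40.7×10³)(11.7⁴)/(8·106.0³·4) = 20.011 N/mm
δ = F/k = 600 / 20.011 = 29.983 mm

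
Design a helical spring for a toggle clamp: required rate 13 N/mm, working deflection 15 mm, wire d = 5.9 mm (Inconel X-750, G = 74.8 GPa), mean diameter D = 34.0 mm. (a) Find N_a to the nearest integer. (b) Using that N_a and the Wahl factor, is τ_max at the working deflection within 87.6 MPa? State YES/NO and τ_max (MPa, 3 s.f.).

(a) 22 coils; (b) NO, τ_max = 105 MPa

N_a = Gd⁴/(8D³k) = (74.8×10³)(5.9⁴)/(8·34.0³·13) = 22.17 → N_a = 22
Actual rate k = Gd⁴/(8D³·22) = 13.103 N/mm
Working load F = kδ = 13.103·15 = 196.54 N
C = 34.0/5.9 = 5.7627; K_W = (4C−1)/(4C−4)+0.615/C = 1.2642
τ_max = K_W·8FD/(πd³) = 1.2642·82.854 = 104.74 MPa
τ_max > 87.6 MPa → exceeds allowable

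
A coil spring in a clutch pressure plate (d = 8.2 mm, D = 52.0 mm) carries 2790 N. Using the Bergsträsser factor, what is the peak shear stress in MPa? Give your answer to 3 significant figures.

Spring index C = D/d = 52.0/8.2 = 6.3415
K_B = (4C+2)/(4C−3) = 27.366/22.366 = 1.2236
τ₀ = 8FD/(πd³) = 8·2790·52.0/(π·8.2³) = 1.16064e+06/1732.2 = 670.05 MPa
τ_max = K·τ₀ = 1.2236 × 670.05 = 819.84 MPa

820 MPa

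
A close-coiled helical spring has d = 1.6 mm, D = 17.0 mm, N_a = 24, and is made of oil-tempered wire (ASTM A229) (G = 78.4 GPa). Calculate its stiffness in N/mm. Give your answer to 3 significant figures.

0.545 N/mm

k = Gd⁴/(8D³N_a) = (78.4×10³ × 1.6⁴) / (8 × 17.0³ × 24)
  = 513802 / 943296 = 0.54469 N/mm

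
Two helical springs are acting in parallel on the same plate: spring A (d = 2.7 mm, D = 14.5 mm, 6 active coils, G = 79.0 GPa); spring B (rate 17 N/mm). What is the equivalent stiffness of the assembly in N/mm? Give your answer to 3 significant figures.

45.7 N/mm

k_A = Gd⁴/(8D³N_a) = (79.0×10³)(2.7⁴)/(8·14.5³·6) = 28.69 N/mm
Parallel: k_eq = 28.69 + 17 = 45.69 N/mm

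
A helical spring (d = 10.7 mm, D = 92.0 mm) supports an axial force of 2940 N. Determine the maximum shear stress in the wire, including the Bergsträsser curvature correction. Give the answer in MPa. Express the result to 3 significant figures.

Spring index C = D/d = 92.0/10.7 = 8.5981
K_B = (4C+2)/(4C−3) = 36.393/31.393 = 1.1593
τ₀ = 8FD/(πd³) = 8·2940·92.0/(π·10.7³) = 2.16384e+06/3848.6 = 562.24 MPa
τ_max = K·τ₀ = 1.1593 × 562.24 = 651.79 MPa

652 MPa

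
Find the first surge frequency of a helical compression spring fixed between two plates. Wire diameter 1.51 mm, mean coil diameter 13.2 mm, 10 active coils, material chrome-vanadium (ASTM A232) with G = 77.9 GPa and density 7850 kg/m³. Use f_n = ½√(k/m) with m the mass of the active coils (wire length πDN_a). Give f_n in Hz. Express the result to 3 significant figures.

k = Gd⁴/(8D³N_a) = (77.9×10³)(1.51⁴)/(8·13.2³·10) = 2.2011 N/mm = 2201.1 N/m
Wire length L = πDN_a = π·13.2·10 = 414.69 mm
m = ρ·(πd²/4)·L = 7850 × 1.7908×10⁻⁶ m² × 0.41469 m = 0.0058296 kg
f_n = ½√(k/m) = 0.5·√(2201.1/0.0058296) = 0.5·√(3.7757e+05) = 307.23 Hz

307 Hz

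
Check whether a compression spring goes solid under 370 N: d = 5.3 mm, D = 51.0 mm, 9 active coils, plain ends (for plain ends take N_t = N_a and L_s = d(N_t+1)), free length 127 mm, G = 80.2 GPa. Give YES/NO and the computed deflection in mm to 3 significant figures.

NO, δ = 55.8 mm

k = Gd⁴/(8D³N_a) = (80.2×10³)(5.3⁴)/(8·51.0³·9) = 6.6257 N/mm
N_t = 9; L_s = 5.3·10 = 53 mm; δ_solid = L₀ − L_s = 127 − 53 = 74 mm
δ = F/k = 370/6.6257 = 55.843 mm
δ < δ_solid → spring does not go solid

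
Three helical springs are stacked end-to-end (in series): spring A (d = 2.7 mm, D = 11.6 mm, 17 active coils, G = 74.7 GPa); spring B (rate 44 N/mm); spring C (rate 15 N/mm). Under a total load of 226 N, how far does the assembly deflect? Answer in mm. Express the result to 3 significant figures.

32.3 mm

k_A = Gd⁴/(8D³N_a) = (74.7×10³)(2.7⁴)/(8·11.6³·17) = 18.701 N/mm
Series: 1/k_eq = 1/18.701 + 1/44 + 1/15 = 0.14287; k_eq = 6.9995 N/mm
δ = F/k_eq = 226/6.9995 = 32.288 mm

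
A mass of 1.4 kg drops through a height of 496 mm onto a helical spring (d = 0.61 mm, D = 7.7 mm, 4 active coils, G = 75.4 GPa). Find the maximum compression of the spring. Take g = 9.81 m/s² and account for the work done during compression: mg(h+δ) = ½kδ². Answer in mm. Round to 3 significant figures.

k = Gd⁴/(8D³N_a) = (75.4×10³)(0.61⁴)/(8·7.7³·4) = 0.71461 N/mm
W = mg = 1.4 × 9.81 = 13.734 N
½kδ² − Wδ − Wh = 0 → δ = (W + √(W² + 2kWh))/k
δ = (13.734 + √(188.62 + 9735.93))/0.71461 = (13.734 + 99.622)/0.71461 = 158.63 mm

159 mm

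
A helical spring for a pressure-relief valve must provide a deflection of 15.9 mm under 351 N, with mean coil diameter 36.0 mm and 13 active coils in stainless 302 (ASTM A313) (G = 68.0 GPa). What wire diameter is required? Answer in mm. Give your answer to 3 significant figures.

Required rate k = F/δ = 351/15.9 = 22.075 N/mm
d = (8D³N_a·k / G)^(1/4) = (8·36.0³·13·22.075 / (68.0×10³))^0.25
  = (1575.2)^0.25 = 6.2999 mm

6.30 mm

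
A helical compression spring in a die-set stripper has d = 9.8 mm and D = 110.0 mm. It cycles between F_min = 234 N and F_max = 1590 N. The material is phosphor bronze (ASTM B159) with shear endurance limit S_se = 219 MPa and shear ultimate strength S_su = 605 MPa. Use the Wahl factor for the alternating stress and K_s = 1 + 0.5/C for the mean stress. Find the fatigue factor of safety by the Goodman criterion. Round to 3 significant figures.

C = D/d = 110.0/9.8 = 11.2245; K_W = (4C−1)/(4C−4)+0.615/C = 1.1281; K_s = 1+0.5/C = 1.0445
F_a = (F_max−F_min)/2 = 678 N; F_m = (F_max+F_min)/2 = 912 N
τ_a = K_W·8F_aD/(πd³) = 1.1281 × 201.78 = 227.64 MPa
τ_m = K_s·8F_mD/(πd³) = 1.0445 × 271.42 = 283.52 MPa
Goodman: 1/n_f = τ_a/S_se + τ_m/S_su = 227.64/219 + 283.52/605 = 1.03945 + 0.46862 = 1.5081
n_f = 1/1.5081 = 0.6631

0.663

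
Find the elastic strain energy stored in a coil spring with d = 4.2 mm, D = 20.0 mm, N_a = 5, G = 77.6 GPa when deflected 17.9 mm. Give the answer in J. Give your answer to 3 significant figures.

k = Gd⁴/(8D³N_a) = (77.6×10³)(4.2⁴)/(8·20.0³·5) = 75.459 N/mm
U = ½kδ² = 0.5 × 75.459 × 17.9² = 12089 N·mm = 12.089 J

12.1 J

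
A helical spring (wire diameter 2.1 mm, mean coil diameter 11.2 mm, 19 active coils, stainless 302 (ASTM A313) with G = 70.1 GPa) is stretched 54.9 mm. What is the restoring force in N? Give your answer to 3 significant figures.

350 N

k = Gd⁴/(8D³N_a) = (70.1×10³)(2.1⁴)/(8·11.2³·19) = 6.3841 N/mm
F = k·δ = 6.3841 × 54.9 = 350.49 N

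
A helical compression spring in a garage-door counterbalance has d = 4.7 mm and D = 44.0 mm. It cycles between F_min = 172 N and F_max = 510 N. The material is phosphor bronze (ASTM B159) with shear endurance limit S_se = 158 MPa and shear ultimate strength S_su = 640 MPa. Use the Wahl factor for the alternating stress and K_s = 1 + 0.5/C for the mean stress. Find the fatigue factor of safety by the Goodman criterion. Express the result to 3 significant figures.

C = D/d = 44.0/4.7 = 9.3617; K_W = (4C−1)/(4C−4)+0.615/C = 1.1554; K_s = 1+0.5/C = 1.0534
F_a = (F_max−F_min)/2 = 169 N; F_m = (F_max+F_min)/2 = 341 N
τ_a = K_W·8F_aD/(πd³) = 1.1554 × 182.38 = 210.72 MPa
τ_m = K_s·8F_mD/(πd³) = 1.0534 × 368 = 387.66 MPa
Goodman: 1/n_f = τ_a/S_se + τ_m/S_su = 210.72/158 + 387.66/640 = 1.33370 + 0.60572 = 1.9394
n_f = 1/1.9394 = 0.5156

0.516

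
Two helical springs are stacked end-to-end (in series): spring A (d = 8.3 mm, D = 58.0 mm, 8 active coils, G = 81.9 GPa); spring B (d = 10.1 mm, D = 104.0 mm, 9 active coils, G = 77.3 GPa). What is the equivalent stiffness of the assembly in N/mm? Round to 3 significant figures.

k_A = Gd⁴/(8D³N_a) = (81.9×10³)(8.3⁴)/(8·58.0³·8) = 31.127 N/mm
k_B = Gd⁴/(8D³N_a) = (77.3×10³)(10.1⁴)/(8·104.0³·9) = 9.9319 N/mm
Series: 1/k_eq = 1/31.127 + 1/9.9319 = 0.13281; k_eq = 7.5294 N/mm

7.53 N/mm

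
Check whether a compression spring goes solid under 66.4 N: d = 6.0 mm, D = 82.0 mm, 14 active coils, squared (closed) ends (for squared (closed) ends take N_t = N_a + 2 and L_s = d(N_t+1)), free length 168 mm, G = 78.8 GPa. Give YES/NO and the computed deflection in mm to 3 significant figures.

k = Gd⁴/(8D³N_a) = (78.8×10³)(6.0⁴)/(8·82.0³·14) = 1.6538 N/mm
N_t = 16; L_s = 6.0·17 = 102 mm; δ_solid = L₀ − L_s = 168 − 102 = 66 mm
δ = F/k = 66.4/1.6538 = 40.151 mm
δ < δ_solid → spring does not go solid

NO, δ = 40.2 mm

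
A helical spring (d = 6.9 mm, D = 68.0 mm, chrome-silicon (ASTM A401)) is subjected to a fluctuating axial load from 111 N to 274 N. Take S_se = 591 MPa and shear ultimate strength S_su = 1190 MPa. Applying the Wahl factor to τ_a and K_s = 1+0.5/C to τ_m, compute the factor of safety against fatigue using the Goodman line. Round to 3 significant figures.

5.78

C = D/d = 68.0/6.9 = 9.8551; K_W = (4C−1)/(4C−4)+0.615/C = 1.1471; K_s = 1+0.5/C = 1.0507
F_a = (F_max−F_min)/2 = 81.5 N; F_m = (F_max+F_min)/2 = 192.5 N
τ_a = K_W·8F_aD/(πd³) = 1.1471 × 42.96 = 49.279 MPa
τ_m = K_s·8F_mD/(πd³) = 1.0507 × 101.47 = 106.62 MPa
Goodman: 1/n_f = τ_a/S_se + τ_m/S_su = 49.279/591 + 106.62/1190 = 0.08338 + 0.08959 = 0.17298
n_f = 1/0.17298 = 5.781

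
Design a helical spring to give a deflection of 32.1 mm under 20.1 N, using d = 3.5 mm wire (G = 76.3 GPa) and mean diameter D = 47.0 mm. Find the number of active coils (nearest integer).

Required rate k = F/δ = 20.1/32.1 = 0.62617 N/mm
N_a = Gd⁴/(8D³k) = (76.3×10³ × 3.5⁴)/(8 × 47.0³ × 0.62617)
    = 1.14498e+07 / 520085 = 22.02 → 22 coils

22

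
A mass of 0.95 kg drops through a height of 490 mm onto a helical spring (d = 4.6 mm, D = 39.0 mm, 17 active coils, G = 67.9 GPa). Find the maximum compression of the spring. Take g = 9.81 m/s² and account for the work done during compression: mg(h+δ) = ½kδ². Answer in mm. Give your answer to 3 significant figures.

k = Gd⁴/(8D³N_a) = (67.9×10³)(4.6⁴)/(8·39.0³·17) = 3.7685 N/mm
W = mg = 0.95 × 9.81 = 9.3195 N
½kδ² − Wδ − Wh = 0 → δ = (W + √(W² + 2kWh))/k
δ = (9.3195 + √(86.853 + 34418.1))/3.7685 = (9.3195 + 185.76)/3.7685 = 51.765 mm

51.8 mm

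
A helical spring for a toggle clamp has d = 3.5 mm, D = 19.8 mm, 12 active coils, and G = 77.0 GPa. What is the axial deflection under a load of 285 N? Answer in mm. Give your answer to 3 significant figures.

k = Gd⁴/(8D³N_a) = (77.0×10³)(3.5⁴)/(8·19.8³·12) = 15.506 N/mm
δ = F/k = 285 / 15.506 = 18.38 mm

18.4 mm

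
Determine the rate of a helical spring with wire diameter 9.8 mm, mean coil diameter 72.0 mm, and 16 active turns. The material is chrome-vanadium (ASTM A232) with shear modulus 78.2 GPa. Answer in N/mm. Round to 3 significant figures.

15.1 N/mm

k = Gd⁴/(8D³N_a) = (78.2×10³ × 9.8⁴) / (8 × 72.0³ × 16)
  = 7.21292e+08 / 4.77757e+07 = 15.097 N/mm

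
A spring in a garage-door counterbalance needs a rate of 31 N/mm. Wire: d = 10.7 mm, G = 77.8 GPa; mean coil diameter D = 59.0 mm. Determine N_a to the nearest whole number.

20

N_a = Gd⁴/(8D³k) = (77.8×10³ × 10.7⁴)/(8 × 59.0³ × 31)
    = 1.0198e+09 / 5.0934e+07 = 20.02 → 20 coils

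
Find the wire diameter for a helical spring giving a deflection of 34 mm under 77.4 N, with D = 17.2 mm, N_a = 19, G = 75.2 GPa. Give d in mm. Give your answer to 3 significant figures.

Required rate k = F/δ = 77.4/34 = 2.2765 N/mm
d = (8D³N_a·k / G)^(1/4) = (8·17.2³·19·2.2765 / (75.2×10³))^0.25
  = (23.414)^0.25 = 2.1997 mm

2.20 mm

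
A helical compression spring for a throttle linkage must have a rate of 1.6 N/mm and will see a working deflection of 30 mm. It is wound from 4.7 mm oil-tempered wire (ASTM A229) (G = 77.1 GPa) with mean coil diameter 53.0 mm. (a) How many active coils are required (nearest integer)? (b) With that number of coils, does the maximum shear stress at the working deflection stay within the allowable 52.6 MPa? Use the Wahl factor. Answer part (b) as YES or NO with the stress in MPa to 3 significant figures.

N_a = Gd⁴/(8D³k) = (77.1×10³)(4.7⁴)/(8·53.0³·1.6) = 19.74 → N_a = 20
Actual rate k = Gd⁴/(8D³·20) = 1.5794 N/mm
Working load F = kδ = 1.5794·30 = 47.383 N
C = 53.0/4.7 = 11.2766; K_W = (4C−1)/(4C−4)+0.615/C = 1.1275
τ_max = K_W·8FD/(πd³) = 1.1275·61.594 = 69.449 MPa
τ_max > 52.6 MPa → exceeds allowable

(a) 20 coils; (b) NO, τ_max = 69.4 MPa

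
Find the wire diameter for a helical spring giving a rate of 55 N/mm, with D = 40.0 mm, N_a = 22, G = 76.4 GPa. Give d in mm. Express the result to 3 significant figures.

9.49 mm

d = (8D³N_a·k / G)^(1/4) = (8·40.0³·22·55 / (76.4×10³))^0.25
  = (8108.9)^0.25 = 9.4894 mm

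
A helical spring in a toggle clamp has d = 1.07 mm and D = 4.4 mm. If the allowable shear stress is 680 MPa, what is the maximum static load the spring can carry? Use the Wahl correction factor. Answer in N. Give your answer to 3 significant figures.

C = D/d = 4.4/1.07 = 4.1121
K_W = (4C−1)/(4C−4) + 0.615/C = 15.449/12.449 + 0.1496 = 1.3905
τ_max = K·8FD/(πd³) → F_max = τ_allow·πd³/(8DK)
F_max = 680·π·1.07³/(8·4.4·1.3905) = 2617/48.947 = 53.466 N

53.5 N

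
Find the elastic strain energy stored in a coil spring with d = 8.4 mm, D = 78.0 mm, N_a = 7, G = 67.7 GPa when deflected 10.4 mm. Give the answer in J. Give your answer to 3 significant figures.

k = Gd⁴/(8D³N_a) = (67.7×10³)(8.4⁴)/(8·78.0³·7) = 12.683 N/mm
U = ½kδ² = 0.5 × 12.683 × 10.4² = 685.92 N·mm = 0.68592 J

0.686 J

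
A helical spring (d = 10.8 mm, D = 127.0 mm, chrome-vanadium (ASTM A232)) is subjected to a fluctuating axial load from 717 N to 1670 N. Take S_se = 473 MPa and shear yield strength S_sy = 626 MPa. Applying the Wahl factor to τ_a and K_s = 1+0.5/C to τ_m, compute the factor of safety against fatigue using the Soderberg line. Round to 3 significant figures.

C = D/d = 127.0/10.8 = 11.7593; K_W = (4C−1)/(4C−4)+0.615/C = 1.1220; K_s = 1+0.5/C = 1.0425
F_a = (F_max−F_min)/2 = 476.5 N; F_m = (F_max+F_min)/2 = 1193.5 N
τ_a = K_W·8F_aD/(πd³) = 1.1220 × 122.33 = 137.26 MPa
τ_m = K_s·8F_mD/(πd³) = 1.0425 × 306.4 = 319.43 MPa
Soderberg: 1/n_f = τ_a/S_se + τ_m/S_sy = 137.26/473 + 319.43/626 = 0.29018 + 0.51028 = 0.80046
n_f = 1/0.80046 = 1.249

1.25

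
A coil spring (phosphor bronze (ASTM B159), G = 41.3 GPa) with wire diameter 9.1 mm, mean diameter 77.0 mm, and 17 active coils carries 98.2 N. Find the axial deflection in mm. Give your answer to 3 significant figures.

21.5 mm

k = Gd⁴/(8D³N_a) = (41.3×10³)(9.1⁴)/(8·77.0³·17) = 4.5615 N/mm
δ = F/k = 98.2 / 4.5615 = 21.528 mm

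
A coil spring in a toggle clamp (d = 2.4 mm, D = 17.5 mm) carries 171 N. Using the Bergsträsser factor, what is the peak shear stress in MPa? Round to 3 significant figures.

Spring index C = D/d = 17.5/2.4 = 7.2917
K_B = (4C+2)/(4C−3) = 31.167/26.167 = 1.1911
τ₀ = 8FD/(πd³) = 8·171·17.5/(π·2.4³) = 23940/43.429 = 551.24 MPa
τ_max = K·τ₀ = 1.1911 × 551.24 = 656.57 MPa

657 MPa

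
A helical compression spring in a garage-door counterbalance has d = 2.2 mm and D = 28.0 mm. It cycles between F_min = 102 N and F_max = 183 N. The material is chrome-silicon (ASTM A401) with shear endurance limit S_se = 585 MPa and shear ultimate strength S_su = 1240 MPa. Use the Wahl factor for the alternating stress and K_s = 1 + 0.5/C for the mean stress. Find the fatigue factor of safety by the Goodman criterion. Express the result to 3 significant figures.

C = D/d = 28.0/2.2 = 12.7273; K_W = (4C−1)/(4C−4)+0.615/C = 1.1123; K_s = 1+0.5/C = 1.0393
F_a = (F_max−F_min)/2 = 40.5 N; F_m = (F_max+F_min)/2 = 142.5 N
τ_a = K_W·8F_aD/(πd³) = 1.1123 × 271.2 = 301.65 MPa
τ_m = K_s·8F_mD/(πd³) = 1.0393 × 954.21 = 991.7 MPa
Goodman: 1/n_f = τ_a/S_se + τ_m/S_su = 301.65/585 + 991.7/1240 = 0.51563 + 0.79976 = 1.3154
n_f = 1/1.3154 = 0.7602

0.760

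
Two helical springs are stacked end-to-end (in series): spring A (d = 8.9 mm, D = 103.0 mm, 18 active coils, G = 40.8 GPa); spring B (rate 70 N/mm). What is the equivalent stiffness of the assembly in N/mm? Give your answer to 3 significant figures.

1.59 N/mm

k_A = Gd⁴/(8D³N_a) = (40.8×10³)(8.9⁴)/(8·103.0³·18) = 1.6268 N/mm
Series: 1/k_eq = 1/1.6268 + 1/70 = 0.62897; k_eq = 1.5899 N/mm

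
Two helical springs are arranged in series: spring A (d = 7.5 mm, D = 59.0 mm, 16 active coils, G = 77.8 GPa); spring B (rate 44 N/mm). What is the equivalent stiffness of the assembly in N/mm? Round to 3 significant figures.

k_A = Gd⁴/(8D³N_a) = (77.8×10³)(7.5⁴)/(8·59.0³·16) = 9.3639 N/mm
Series: 1/k_eq = 1/9.3639 + 1/44 = 0.12952; k_eq = 7.7208 N/mm

7.72 N/mm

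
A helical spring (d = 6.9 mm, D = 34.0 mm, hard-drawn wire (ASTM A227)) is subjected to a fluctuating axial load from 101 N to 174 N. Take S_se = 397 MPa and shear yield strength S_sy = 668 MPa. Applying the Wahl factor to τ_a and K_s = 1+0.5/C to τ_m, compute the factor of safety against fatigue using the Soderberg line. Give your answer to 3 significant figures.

10.9

C = D/d = 34.0/6.9 = 4.9275; K_W = (4C−1)/(4C−4)+0.615/C = 1.3158; K_s = 1+0.5/C = 1.1015
F_a = (F_max−F_min)/2 = 36.5 N; F_m = (F_max+F_min)/2 = 137.5 N
τ_a = K_W·8F_aD/(πd³) = 1.3158 × 9.6198 = 12.657 MPa
τ_m = K_s·8F_mD/(πd³) = 1.1015 × 36.239 = 39.916 MPa
Soderberg: 1/n_f = τ_a/S_se + τ_m/S_sy = 12.657/397 + 39.916/668 = 0.03188 + 0.05975 = 0.091637
n_f = 1/0.091637 = 10.91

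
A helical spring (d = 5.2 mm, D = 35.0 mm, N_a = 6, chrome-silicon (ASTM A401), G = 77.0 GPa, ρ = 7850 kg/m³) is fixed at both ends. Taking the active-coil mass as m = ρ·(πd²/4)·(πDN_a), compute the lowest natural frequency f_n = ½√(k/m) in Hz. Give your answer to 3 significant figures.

249 Hz

k = Gd⁴/(8D³N_a) = (77.0×10³)(5.2⁴)/(8·35.0³·6) = 27.356 N/mm = 27356 N/m
Wire length L = πDN_a = π·35.0·6 = 659.73 mm
m = ρ·(πd²/4)·L = 7850 × 21.237×10⁻⁶ m² × 0.65973 m = 0.10999 kg
f_n = ½√(k/m) = 0.5·√(27356/0.10999) = 0.5·√(2.4873e+05) = 249.36 Hz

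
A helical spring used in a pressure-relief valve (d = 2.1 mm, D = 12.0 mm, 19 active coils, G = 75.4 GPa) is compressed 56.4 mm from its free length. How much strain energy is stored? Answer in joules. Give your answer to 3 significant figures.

k = Gd⁴/(8D³N_a) = (75.4×10³)(2.1⁴)/(8·12.0³·19) = 5.5829 N/mm
U = ½kδ² = 0.5 × 5.5829 × 56.4² = 8879.5 N·mm = 8.8795 J

8.88 J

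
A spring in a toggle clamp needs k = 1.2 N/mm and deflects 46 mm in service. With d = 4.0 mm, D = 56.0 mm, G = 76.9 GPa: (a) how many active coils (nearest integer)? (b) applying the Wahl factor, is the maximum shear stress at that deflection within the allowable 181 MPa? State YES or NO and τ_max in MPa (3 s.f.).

N_a = Gd⁴/(8D³k) = (76.9×10³)(4.0⁴)/(8·56.0³·1.2) = 11.68 → N_a = 12
Actual rate k = Gd⁴/(8D³·12) = 1.1677 N/mm
Working load F = kδ = 1.1677·46 = 53.714 N
C = 56.0/4.0 = 14.0000; K_W = (4C−1)/(4C−4)+0.615/C = 1.1016
τ_max = K_W·8FD/(πd³) = 1.1016·119.68 = 131.85 MPa
τ_max ≤ 181 MPa → acceptable

(a) 12 coils; (b) YES, τ_max = 132 MPa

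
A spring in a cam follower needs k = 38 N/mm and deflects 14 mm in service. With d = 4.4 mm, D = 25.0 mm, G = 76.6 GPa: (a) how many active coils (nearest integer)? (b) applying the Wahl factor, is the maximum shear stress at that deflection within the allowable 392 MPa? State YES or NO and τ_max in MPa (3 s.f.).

(a) 6 coils; (b) NO, τ_max = 508 MPa

N_a = Gd⁴/(8D³k) = (76.6×10³)(4.4⁴)/(8·25.0³·38) = 6.044 → N_a = 6
Actual rate k = Gd⁴/(8D³·6) = 38.281 N/mm
Working load F = kδ = 38.281·14 = 535.93 N
C = 25.0/4.4 = 5.6818; K_W = (4C−1)/(4C−4)+0.615/C = 1.2684
τ_max = K_W·8FD/(πd³) = 1.2684·400.52 = 508.04 MPa
τ_max > 392 MPa → exceeds allowable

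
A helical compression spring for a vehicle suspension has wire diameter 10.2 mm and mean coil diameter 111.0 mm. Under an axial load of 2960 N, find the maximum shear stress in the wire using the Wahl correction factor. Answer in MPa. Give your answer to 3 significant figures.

Spring index C = D/d = 111.0/10.2 = 10.8824
K_W = (4C−1)/(4C−4) + 0.615/C = 42.529/39.529 + 0.0565 = 1.1324
τ₀ = 8FD/(πd³) = 8·2960·111.0/(π·10.2³) = 2.62848e+06/3333.9 = 788.41 MPa
τ_max = K·τ₀ = 1.1324 × 788.41 = 892.8 MPa

893 MPa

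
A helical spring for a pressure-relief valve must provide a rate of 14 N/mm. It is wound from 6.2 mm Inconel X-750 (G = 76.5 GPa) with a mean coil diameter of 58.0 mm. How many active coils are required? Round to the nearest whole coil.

5

N_a = Gd⁴/(8D³k) = (76.5×10³ × 6.2⁴)/(8 × 58.0³ × 14)
    = 1.13039e+08 / 2.18525e+07 = 5.173 → 5 coils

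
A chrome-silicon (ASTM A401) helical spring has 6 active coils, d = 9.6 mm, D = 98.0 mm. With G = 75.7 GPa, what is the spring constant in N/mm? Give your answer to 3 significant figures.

14.2 N/mm

k = Gd⁴/(8D³N_a) = (75.7×10³ × 9.6⁴) / (8 × 98.0³ × 6)
  = 6.42955e+08 / 4.51772e+07 = 14.232 N/mm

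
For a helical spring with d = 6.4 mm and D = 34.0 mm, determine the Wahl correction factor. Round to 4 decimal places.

C = D/d = 34.0/6.4 = 5.3125
K_W = (4C−1)/(4C−4) + 0.615/C = 20.250/17.250 + 0.1158 = 1.2897

1.2897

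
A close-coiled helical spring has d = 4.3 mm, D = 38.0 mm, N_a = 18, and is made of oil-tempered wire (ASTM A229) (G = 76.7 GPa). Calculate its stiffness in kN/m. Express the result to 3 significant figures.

3.32 kN/m

k = Gd⁴/(8D³N_a) = (76.7×10³ × 4.3⁴) / (8 × 38.0³ × 18)
  = 2.62222e+07 / 7.90157e+06 = 3.3186 N/mm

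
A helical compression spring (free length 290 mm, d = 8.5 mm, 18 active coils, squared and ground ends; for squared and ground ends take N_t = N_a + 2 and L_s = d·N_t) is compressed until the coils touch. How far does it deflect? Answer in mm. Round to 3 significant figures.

N_t = 20; L_s = 8.5·20 = 170 mm
δ_solid = L₀ − L_s = 290 − 170 = 120 mm

120 mm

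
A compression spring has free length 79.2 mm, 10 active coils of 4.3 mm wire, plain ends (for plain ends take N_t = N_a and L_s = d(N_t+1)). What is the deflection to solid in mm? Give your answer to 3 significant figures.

31.9 mm

N_t = 10; L_s = 4.3·11 = 47.3 mm
δ_solid = L₀ − L_s = 79.2 − 47.3 = 31.9 mm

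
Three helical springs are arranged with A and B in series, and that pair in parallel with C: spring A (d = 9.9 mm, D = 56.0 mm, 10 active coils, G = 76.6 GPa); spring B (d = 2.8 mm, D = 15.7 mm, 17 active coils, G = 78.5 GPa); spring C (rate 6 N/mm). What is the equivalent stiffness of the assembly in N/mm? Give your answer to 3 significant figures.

k_A = Gd⁴/(8D³N_a) = (76.6×10³)(9.9⁴)/(8·56.0³·10) = 52.374 N/mm
k_B = Gd⁴/(8D³N_a) = (78.5×10³)(2.8⁴)/(8·15.7³·17) = 9.1678 N/mm
Springs A,B series: k_AB = 1/(1/52.374+1/9.1678) = 7.8021 N/mm; parallel with C: k_eq = 7.8021+6 = 13.802 N/mm

13.8 N/mm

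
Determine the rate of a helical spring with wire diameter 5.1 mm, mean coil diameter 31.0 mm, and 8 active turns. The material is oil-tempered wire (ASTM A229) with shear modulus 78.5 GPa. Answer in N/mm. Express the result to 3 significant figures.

27.9 N/mm

k = Gd⁴/(8D³N_a) = (78.5×10³ × 5.1⁴) / (8 × 31.0³ × 8)
  = 5.31068e+07 / 1.90662e+06 = 27.854 N/mm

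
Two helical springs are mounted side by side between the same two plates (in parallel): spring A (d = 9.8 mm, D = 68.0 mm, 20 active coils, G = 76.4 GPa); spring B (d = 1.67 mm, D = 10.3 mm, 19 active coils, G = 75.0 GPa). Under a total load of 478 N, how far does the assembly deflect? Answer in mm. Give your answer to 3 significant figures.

k_A = Gd⁴/(8D³N_a) = (76.4×10³)(9.8⁴)/(8·68.0³·20) = 14.007 N/mm
k_B = Gd⁴/(8D³N_a) = (75.0×10³)(1.67⁴)/(8·10.3³·19) = 3.5121 N/mm
Parallel: k_eq = 14.007 + 3.5121 = 17.519 N/mm
δ = F/k_eq = 478/17.519 = 27.284 mm

27.3 mm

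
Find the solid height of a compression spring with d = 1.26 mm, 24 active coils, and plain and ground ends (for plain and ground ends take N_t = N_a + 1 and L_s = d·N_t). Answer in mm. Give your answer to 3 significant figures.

31.5 mm

plain and ground ends: N_t = N_a + 1 = 24 + 1 = 25
L_s = d·N_t = 1.26 × 25 = 31.5 mm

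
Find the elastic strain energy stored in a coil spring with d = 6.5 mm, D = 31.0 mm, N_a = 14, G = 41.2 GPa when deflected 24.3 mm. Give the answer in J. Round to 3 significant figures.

k = Gd⁴/(8D³N_a) = (41.2×10³)(6.5⁴)/(8·31.0³·14) = 22.042 N/mm
U = ½kδ² = 0.5 × 22.042 × 24.3² = 6507.7 N·mm = 6.5077 J

6.51 J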